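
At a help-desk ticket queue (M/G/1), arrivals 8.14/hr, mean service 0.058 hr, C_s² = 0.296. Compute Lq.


ρ = λ·E[S] = 8.14·0.058 = 0.4721
Lq = ρ²(1+C_s²)/(2(1−ρ)) = 0.2229·(1+0.296)/(2·0.5279)
= 0.2229·1.2960/1.0558 = 0.27362

Final: 0.27362


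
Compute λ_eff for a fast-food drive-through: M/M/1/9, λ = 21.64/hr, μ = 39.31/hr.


ρ = 0.5505; P_K = (1−ρ)ρ^9/(1−ρ^10) = 0.002092
λ_eff = λ(1 − P_K) = 21.64·(1 − 0.002092) = 21.64·0.997908 = 21.5947 /hr

Final: 21.5947 /hr


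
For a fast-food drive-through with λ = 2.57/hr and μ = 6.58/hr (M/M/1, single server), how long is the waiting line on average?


ρ = 2.57/6.58 = 0.3906
Lq = ρ²/(1−ρ) = 0.1526/0.6094 = 0.2503

Final: 0.2503


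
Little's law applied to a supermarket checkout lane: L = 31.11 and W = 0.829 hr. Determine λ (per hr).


λ = L/W = 31.11/0.829 = 37.5271 /hr

Final: 37.5271 /hr


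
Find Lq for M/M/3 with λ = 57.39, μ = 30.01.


a = λ/μ = 1.9124; ρ = a/3 = 0.6375
P₀ = 0.125691
Lq = P₀·a^c·ρ / (c!·(1−ρ)²) = 0.125691·6.99376·0.6375/(6·0.13144)
= 0.71054

Final: 0.71054


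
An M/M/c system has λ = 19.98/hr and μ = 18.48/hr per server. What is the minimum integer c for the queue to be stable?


Stability requires cμ > λ ⇔ c > λ/μ.
λ/μ = 19.98/18.48 = 1.0812
Minimum integer c = ⌊1.0812⌋ + 1 = 2
Check: 2·18.48 = 36.96 > 19.98, while 1·18.48 = 18.48 ≤ 19.98

Final: 2 servers


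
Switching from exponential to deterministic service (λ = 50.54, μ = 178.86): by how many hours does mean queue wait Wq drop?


ρ = 50.54/178.86 = 0.2826
Wq(M/M/1) = ρ/(μ−λ) = 0.2826/128.32 = 0.002202 hr
Wq(M/D/1) = ρ/(2(μ−λ)) = 0.001101 hr
Savings = 0.002202 − 0.001101 = 0.001101 hr

Final: 0.001101 hr


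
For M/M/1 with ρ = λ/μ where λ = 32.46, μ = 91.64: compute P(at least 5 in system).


ρ = 32.46/91.64 = 0.3542
P(N ≥ n) = ρ^n = 0.3542^5 = 0.005576

Final: 0.005576


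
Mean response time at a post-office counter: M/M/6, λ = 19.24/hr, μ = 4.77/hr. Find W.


a = 4.0335; ρ = 0.6723; P₀ = 0.016056
Lq = P₀·a^c·ρ/(c!(1−ρ)²) = 0.60103
Wq = Lq/λ = 0.60103/19.24 = 0.03124 hr
W = Wq + 1/μ = 0.03124 + 0.20964 = 0.24088 hr

Final: 0.24088 hr


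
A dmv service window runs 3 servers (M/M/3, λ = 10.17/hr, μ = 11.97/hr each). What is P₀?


a = λ/μ = 10.17/11.97 = 0.8496; ρ = a/c = 0.2832
Σ_{k=0}^{2} a^k/k! (terms k=0..2) = 1.00000 + 0.84962 + 0.36093 = 2.21055
Tail: a^3/(3!(1−ρ)) = 0.61331/(6·0.7168) = 0.14261
P₀ = 1/(2.21055 + 0.14261) = 1/2.35316 = 0.424960

Final: 0.424960


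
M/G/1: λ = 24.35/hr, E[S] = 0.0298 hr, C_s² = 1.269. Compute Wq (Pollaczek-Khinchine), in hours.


ρ = λ·E[S] = 24.35·0.0298 = 0.7256
E[S²] = E[S]²(1+C_s²) = 0.0298²·(1+1.269) = 0.002015
Wq = λ·E[S²]/(2(1−ρ)) = 24.35·0.002015/(2·0.2744) = 0.08941 hr

Final: 0.08941 hr


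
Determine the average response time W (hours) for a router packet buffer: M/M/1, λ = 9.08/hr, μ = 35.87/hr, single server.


W = 1/(μ−λ) = 1/(35.87 − 9.08) = 1/26.79 = 0.03733 hr

Final: 0.03733 hr


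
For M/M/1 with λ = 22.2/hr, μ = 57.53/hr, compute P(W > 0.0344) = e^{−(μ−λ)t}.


W ~ Exponential(μ−λ) for M/M/1.
μ − λ = 57.53 − 22.2 = 35.3300
P(W > t) = e^{−(μ−λ)t} = e^{−1.2154} = 0.296606

Final: 0.296606


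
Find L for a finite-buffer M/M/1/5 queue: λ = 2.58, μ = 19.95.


ρ = 2.58/19.95 = 0.1293
L = ρ[1 − (K+1)ρ^K + Kρ^(K+1)] / [(1−ρ)(1−ρ^(K+1))]
Numerator: 0.1293·(1 − 6·0.00003617 + 5·0.000004678) = 0.129298
Denominator: (0.8707)·(0.999995) = 0.870673
L = 0.129298/0.870673 = 0.1485

Final: 0.1485


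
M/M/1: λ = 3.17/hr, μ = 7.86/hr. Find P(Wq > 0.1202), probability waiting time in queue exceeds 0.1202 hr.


ρ = 3.17/7.86 = 0.4033
P(Wq > t) = ρ·e^{−(μ−λ)t} = 0.4033·e^{−0.5637}
= 0.4033·0.569078 = 0.229514

Final: 0.229514


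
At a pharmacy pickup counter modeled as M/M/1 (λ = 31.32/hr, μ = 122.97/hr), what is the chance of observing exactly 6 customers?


ρ = 31.32/122.97 = 0.2547
P_n = (1−ρ)·ρ^n = (1 − 0.2547)·0.2547^6 = 0.7453·0.0002730 = 0.0002035

Final: 0.0002035


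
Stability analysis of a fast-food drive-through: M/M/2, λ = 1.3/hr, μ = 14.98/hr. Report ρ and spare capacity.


Total capacity cμ = 2·14.98 = 29.96/hr
ρ = λ/(cμ) = 1.3/29.96 = 0.04339
Stable ⇔ ρ < 1: YES
Spare capacity = cμ − λ = 29.96 − 1.3 = 28.66/hr

Final: ρ = 0.04339; stable; margin = 28.66/hr


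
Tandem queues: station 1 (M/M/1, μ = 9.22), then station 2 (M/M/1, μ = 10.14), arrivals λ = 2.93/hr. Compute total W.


Each node sees arrival rate λ = 2.93/hr (tandem ⇒ throughput preserved).
W₁ = 1/(μ₁−λ) = 1/(9.22−2.93) = 0.15898 hr
W₂ = 1/(μ₂−λ) = 1/(10.14−2.93) = 0.13870 hr
W_total = W₁ + W₂ = 0.15898 + 0.13870 = 0.29768 hr

Final: 0.29768 hr


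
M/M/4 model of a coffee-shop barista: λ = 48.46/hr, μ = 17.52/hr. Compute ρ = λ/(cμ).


ρ = λ/(cμ) = 48.46/(4·17.52) = 48.46/70.08 = 0.6915

Final: 0.6915


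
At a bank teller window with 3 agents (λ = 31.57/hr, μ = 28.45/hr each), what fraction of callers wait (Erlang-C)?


a = λ/μ = 1.1097; ρ = a/3 = 0.3699
P₀ = 0.323964 (from M/M/c formula)
C(c,a) = [a^c/(c!(1−ρ))]·P₀ = [1.36640/(6·0.6301)]·0.323964
= 0.36142·0.323964 = 0.117086

Final: 0.117086


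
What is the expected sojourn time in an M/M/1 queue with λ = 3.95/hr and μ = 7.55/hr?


W = 1/(μ−λ) = 1/(7.55 − 3.95) = 1/3.60 = 0.2778 hr

Final: 0.2778 hr


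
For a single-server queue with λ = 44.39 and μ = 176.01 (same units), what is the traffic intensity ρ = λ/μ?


ρ = λ/μ = 44.39/176.01 = 0.2522

Final: 0.2522


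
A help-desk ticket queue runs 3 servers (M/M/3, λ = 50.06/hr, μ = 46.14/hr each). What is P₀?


a = λ/μ = 50.06/46.14 = 1.0850; ρ = a/c = 0.3617
Σ_{k=0}^{2} a^k/k! (terms k=0..2) = 1.00000 + 1.08496 + 0.58857 = 2.67353
Tail: a^3/(3!(1−ρ)) = 1.27714/(6·0.6383) = 0.33345
P₀ = 1/(2.67353 + 0.33345) = 1/3.00698 = 0.332560

Final: 0.332560


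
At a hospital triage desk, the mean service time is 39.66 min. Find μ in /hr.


μ = 1/(service time) in consistent units.
1 hour = 60 min, so μ = 60/39.66 = 1.5129 per hour

Final: 1.5129 /hr


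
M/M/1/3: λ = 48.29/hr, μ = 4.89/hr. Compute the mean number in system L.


ρ = 48.29/4.89 = 9.8753
L = ρ[1 − (K+1)ρ^K + Kρ^(K+1)] / [(1−ρ)(1−ρ^(K+1))]
Numerator: 9.8753·(1 − 4·963.041581 + 3·9510.281786) = 243718.139183
Denominator: (-8.8753)·(-9509.281786) = 84397.306649
L = 243718.139183/84397.306649 = 2.8877

Final: 2.8877


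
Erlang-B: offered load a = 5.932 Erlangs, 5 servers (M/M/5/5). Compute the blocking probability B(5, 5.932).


B(c,a) = (a^c/c!) / Σ_{k=0}^{c} a^k/k!
a^5/5! = 61.210294
Σ terms (k=0..5): 1.00000 + 5.93200 + 17.59431 + 34.78982 + 51.59330 + 61.21029 = 172.119728
B = 61.210294/172.119728 = 0.355626

Final: 0.355626


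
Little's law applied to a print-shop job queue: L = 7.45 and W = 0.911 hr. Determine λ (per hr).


λ = L/W = 7.45/0.911 = 8.1778 /hr

Final: 8.1778 /hr


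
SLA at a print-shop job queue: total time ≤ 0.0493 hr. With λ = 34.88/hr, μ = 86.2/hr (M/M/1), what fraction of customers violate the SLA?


W ~ Exponential(μ−λ) for M/M/1.
μ − λ = 86.2 − 34.88 = 51.3200
P(W > t) = e^{−(μ−λ)t} = e^{−2.5301} = 0.079653

Final: 0.079653


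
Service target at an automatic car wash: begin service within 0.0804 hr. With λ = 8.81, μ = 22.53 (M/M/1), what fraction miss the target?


ρ = 8.81/22.53 = 0.3910
P(Wq > t) = ρ·e^{−(μ−λ)t} = 0.3910·e^{−1.1031}
= 0.3910·0.331845 = 0.129763

Final: 0.129763


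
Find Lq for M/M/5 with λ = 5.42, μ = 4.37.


a = λ/μ = 1.2403; ρ = a/5 = 0.2481
P₀ = 0.289141
Lq = P₀·a^c·ρ / (c!·(1−ρ)²) = 0.289141·2.93487·0.2481/(120·0.56542)
= 0.003102

Final: 0.003102


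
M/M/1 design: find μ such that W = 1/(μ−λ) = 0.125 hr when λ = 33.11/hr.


W = 1/(μ−λ) ⇒ μ − λ = 1/W = 1/0.125 = 8.0000
μ = λ + 1/W = 33.11 + 8.0000 = 41.1100 per hr

Final: 41.1100 /hr


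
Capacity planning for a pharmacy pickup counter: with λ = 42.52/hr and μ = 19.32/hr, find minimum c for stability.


Stability requires cμ > λ ⇔ c > λ/μ.
λ/μ = 42.52/19.32 = 2.2008
Minimum integer c = ⌊2.2008⌋ + 1 = 3
Check: 3·19.32 = 57.96 > 42.52, while 2·19.32 = 38.64 ≤ 42.52

Final: 3 servers


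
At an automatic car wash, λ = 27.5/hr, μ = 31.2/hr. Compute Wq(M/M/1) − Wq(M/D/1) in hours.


ρ = 27.5/31.2 = 0.8814
Wq(M/M/1) = ρ/(μ−λ) = 0.8814/3.70 = 0.23822 hr
Wq(M/D/1) = ρ/(2(μ−λ)) = 0.11911 hr
Savings = 0.23822 − 0.11911 = 0.11911 hr

Final: 0.11911 hr


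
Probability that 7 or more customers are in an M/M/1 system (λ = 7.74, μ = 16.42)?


ρ = 7.74/16.42 = 0.4714
P(N ≥ n) = ρ^n = 0.4714^7 = 0.005171

Final: 0.005171


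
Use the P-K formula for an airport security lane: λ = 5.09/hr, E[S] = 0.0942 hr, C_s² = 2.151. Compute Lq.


ρ = λ·E[S] = 5.09·0.0942 = 0.4795
Lq = ρ²(1+C_s²)/(2(1−ρ)) = 0.2299·(1+2.151)/(2·0.5205)
= 0.2299·3.1510/1.0410 = 0.69585

Final: 0.69585


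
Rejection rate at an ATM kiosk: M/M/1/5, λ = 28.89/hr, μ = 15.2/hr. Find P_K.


ρ = λ/μ = 28.89/15.2 = 1.9007
P_K = (1−ρ)ρ^K/(1−ρ^(K+1)) = (-0.9007·24.803888)/(1 − 47.143706)
= -22.339818/-46.143706 = 0.484136

Final: 0.484136


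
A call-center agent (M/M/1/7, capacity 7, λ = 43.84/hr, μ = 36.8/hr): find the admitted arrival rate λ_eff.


ρ = 1.1913; P_K = (1−ρ)ρ^7/(1−ρ^8) = 0.213118
λ_eff = λ(1 − P_K) = 43.84·(1 − 0.213118) = 43.84·0.786882 = 34.4969 /hr

Final: 34.4969 /hr


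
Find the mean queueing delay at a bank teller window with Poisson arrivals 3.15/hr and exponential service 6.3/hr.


ρ = 3.15/6.3 = 0.5000
Wq = ρ/(μ−λ) = 0.5000/(6.3 − 3.15) = 0.5000/3.15 = 0.1587 hr

Final: 0.1587 hr


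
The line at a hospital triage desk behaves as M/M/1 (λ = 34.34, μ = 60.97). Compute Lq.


ρ = 34.34/60.97 = 0.5632
Lq = ρ²/(1−ρ) = 0.3172/0.4368 = 0.7263

Final: 0.7263


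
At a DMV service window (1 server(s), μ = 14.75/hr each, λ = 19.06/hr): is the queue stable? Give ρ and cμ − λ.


Total capacity cμ = 1·14.75 = 14.75/hr
ρ = λ/(cμ) = 19.06/14.75 = 1.2922
Stable ⇔ ρ < 1: NO
Spare capacity = cμ − λ = 14.75 − 19.06 = -4.31/hr

Final: ρ = 1.2922; unstable; margin = -4.31/hr


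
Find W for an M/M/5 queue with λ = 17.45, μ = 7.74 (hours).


a = 2.2545; ρ = 0.4509; P₀ = 0.103452
Lq = P₀·a^c·ρ/(c!(1−ρ)²) = 0.07510
Wq = Lq/λ = 0.07510/17.45 = 0.004304 hr
W = Wq + 1/μ = 0.004304 + 0.12920 = 0.13350 hr

Final: 0.13350 hr


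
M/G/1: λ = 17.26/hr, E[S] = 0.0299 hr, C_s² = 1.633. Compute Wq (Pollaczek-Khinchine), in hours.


ρ = λ·E[S] = 17.26·0.0299 = 0.5161
E[S²] = E[S]²(1+C_s²) = 0.0299²·(1+1.633) = 0.002354
Wq = λ·E[S²]/(2(1−ρ)) = 17.26·0.002354/(2·0.4839) = 0.04198 hr

Final: 0.04198 hr


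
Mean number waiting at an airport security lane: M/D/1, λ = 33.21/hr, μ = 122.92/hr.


ρ = 33.21/122.92 = 0.2702
M/D/1: Lq = ρ²/(2(1−ρ)) = 0.07299/(2·0.7298) = 0.05001

Final: 0.05001


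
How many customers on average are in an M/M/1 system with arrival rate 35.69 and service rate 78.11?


ρ = λ/μ = 35.69/78.11 = 0.4569
L = ρ/(1−ρ) = 0.4569/(1 − 0.4569) = 0.4569/0.5431 = 0.8413

Final: 0.8413


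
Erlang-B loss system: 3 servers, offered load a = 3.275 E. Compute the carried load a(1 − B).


B(3,3.275) = 0.377893 (Erlang-B)
Carried load = a(1 − B) = 3.275·(1 − 0.377893) = 3.275·0.622107 = 2.0374 E

Final: 2.0374 Erlangs


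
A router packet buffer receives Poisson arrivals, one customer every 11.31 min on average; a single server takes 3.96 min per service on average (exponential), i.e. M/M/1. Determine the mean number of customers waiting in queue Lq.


λ = 60/11.31 = 5.3050 /hr
μ = 60/3.96 = 15.1515 /hr
ρ = λ/μ = 5.3050/15.1515 = 0.3501
Lq = ρ²/(1−ρ) = 0.1226/0.6499 = 0.1886

Final: 0.1886


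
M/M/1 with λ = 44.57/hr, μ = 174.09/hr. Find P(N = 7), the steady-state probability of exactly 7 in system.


ρ = 44.57/174.09 = 0.2560
P_n = (1−ρ)·ρ^n = (1 − 0.2560)·0.2560^7 = 0.7440·0.00007209 = 0.00005363

Final: 0.00005363


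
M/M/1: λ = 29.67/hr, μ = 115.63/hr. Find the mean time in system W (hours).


W = 1/(μ−λ) = 1/(115.63 − 29.67) = 1/85.96 = 0.01163 hr

Final: 0.01163 hr


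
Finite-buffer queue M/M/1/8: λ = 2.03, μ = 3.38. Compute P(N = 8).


ρ = λ/μ = 2.03/3.38 = 0.6006
P_K = (1−ρ)ρ^K/(1−ρ^(K+1)) = (0.3994·0.016929)/(1 − 0.010167)
= 0.006762/0.989833 = 0.006831

Final: 0.006831


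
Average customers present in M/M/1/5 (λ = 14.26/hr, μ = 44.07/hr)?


ρ = 14.26/44.07 = 0.3236
L = ρ[1 − (K+1)ρ^K + Kρ^(K+1)] / [(1−ρ)(1−ρ^(K+1))]
Numerator: 0.3236·(1 − 6·0.003547 + 5·0.001148) = 0.318546
Denominator: (0.6764)·(0.998852) = 0.675647
L = 0.318546/0.675647 = 0.4715

Final: 0.4715


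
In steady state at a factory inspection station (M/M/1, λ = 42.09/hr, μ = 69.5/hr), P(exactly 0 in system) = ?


ρ = 42.09/69.5 = 0.6056
P_n = (1−ρ)·ρ^n = (1 − 0.6056)·0.6056^0 = 0.3944·1.000000 = 0.394388

Final: 0.394388


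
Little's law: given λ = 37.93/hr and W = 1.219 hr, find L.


L = λW = 37.93·1.219 = 46.2367

Final: 46.2367


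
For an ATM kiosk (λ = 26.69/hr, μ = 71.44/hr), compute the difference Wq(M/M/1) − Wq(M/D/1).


ρ = 26.69/71.44 = 0.3736
Wq(M/M/1) = ρ/(μ−λ) = 0.3736/44.75 = 0.008349 hr
Wq(M/D/1) = ρ/(2(μ−λ)) = 0.004174 hr
Savings = 0.008349 − 0.004174 = 0.004174 hr

Final: 0.004174 hr


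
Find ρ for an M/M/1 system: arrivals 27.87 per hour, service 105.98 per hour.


ρ = λ/μ = 27.87/105.98 = 0.2630

Final: 0.2630


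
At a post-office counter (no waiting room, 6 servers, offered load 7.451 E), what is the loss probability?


B(c,a) = (a^c/c!) / Σ_{k=0}^{c} a^k/k!
a^6/6! = 237.659338
Σ terms (k=0..6): 1.00000 + 7.45100 + 27.75870 + 68.94336 + 128.42424 + 191.37781 + 237.65934 = 662.614446
B = 237.659338/662.614446 = 0.358669

Final: 0.358669


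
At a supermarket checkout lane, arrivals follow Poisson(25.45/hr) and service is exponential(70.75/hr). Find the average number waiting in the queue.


ρ = 25.45/70.75 = 0.3597
Lq = ρ²/(1−ρ) = 0.1294/0.6403 = 0.2021

Final: 0.2021


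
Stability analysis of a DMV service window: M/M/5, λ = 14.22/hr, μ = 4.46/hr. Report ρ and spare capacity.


Total capacity cμ = 5·4.46 = 22.30/hr
ρ = λ/(cμ) = 14.22/22.30 = 0.6377
Stable ⇔ ρ < 1: YES
Spare capacity = cμ − λ = 22.30 − 14.22 = 8.08/hr

Final: ρ = 0.6377; stable; margin = 8.08/hr


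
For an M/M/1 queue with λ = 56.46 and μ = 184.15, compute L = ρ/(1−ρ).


ρ = λ/μ = 56.46/184.15 = 0.3066
L = ρ/(1−ρ) = 0.3066/(1 − 0.3066) = 0.3066/0.6934 = 0.4422

Final: 0.4422


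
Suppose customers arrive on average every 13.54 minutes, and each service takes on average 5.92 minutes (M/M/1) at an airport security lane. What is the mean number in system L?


λ = 60/13.54 = 4.4313 /hr
μ = 60/5.92 = 10.1351 /hr
ρ = λ/μ = 4.4313/10.1351 = 0.4372
L = ρ/(1−ρ) = 0.4372/0.5628 = 0.7769

Final: 0.7769


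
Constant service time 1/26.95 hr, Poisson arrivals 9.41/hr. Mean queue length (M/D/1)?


ρ = 9.41/26.95 = 0.3492
M/D/1: Lq = ρ²/(2(1−ρ)) = 0.1219/(2·0.6508) = 0.09366

Final: 0.09366


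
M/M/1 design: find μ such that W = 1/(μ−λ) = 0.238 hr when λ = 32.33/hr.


W = 1/(μ−λ) ⇒ μ − λ = 1/W = 1/0.238 = 4.2017
μ = λ + 1/W = 32.33 + 4.2017 = 36.5317 per hr

Final: 36.5317 /hr


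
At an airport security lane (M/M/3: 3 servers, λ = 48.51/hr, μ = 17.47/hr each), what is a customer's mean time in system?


a = 2.7768; ρ = 0.9256; P₀ = 0.017991
Lq = P₀·a^c·ρ/(c!(1−ρ)²) = 10.73062
Wq = Lq/λ = 10.73062/48.51 = 0.22120 hr
W = Wq + 1/μ = 0.22120 + 0.05724 = 0.27845 hr

Final: 0.27845 hr


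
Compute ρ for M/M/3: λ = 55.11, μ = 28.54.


ρ = λ/(cμ) = 55.11/(3·28.54) = 55.11/85.62 = 0.6437

Final: 0.6437


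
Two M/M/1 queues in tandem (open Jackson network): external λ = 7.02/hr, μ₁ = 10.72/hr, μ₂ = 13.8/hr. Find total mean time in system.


Each node sees arrival rate λ = 7.02/hr (tandem ⇒ throughput preserved).
W₁ = 1/(μ₁−λ) = 1/(10.72−7.02) = 0.27027 hr
W₂ = 1/(μ₂−λ) = 1/(13.8−7.02) = 0.14749 hr
W_total = W₁ + W₂ = 0.27027 + 0.14749 = 0.41776 hr

Final: 0.41776 hr


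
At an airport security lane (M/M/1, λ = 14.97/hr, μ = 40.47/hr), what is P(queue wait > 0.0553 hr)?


ρ = 14.97/40.47 = 0.3699
P(Wq > t) = ρ·e^{−(μ−λ)t} = 0.3699·e^{−1.4102}
= 0.3699·0.244107 = 0.090296

Final: 0.090296


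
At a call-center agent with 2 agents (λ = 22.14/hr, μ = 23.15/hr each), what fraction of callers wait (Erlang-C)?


a = λ/μ = 0.9564; ρ = a/2 = 0.4782
P₀ = 0.353010 (from M/M/c formula)
C(c,a) = [a^c/(c!(1−ρ))]·P₀ = [0.91465/(2·0.5218)]·0.353010
= 0.87641·0.353010 = 0.309381

Final: 0.309381


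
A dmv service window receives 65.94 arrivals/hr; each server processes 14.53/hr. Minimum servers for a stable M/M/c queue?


Stability requires cμ > λ ⇔ c > λ/μ.
λ/μ = 65.94/14.53 = 4.5382
Minimum integer c = ⌊4.5382⌋ + 1 = 5
Check: 5·14.53 = 72.65 > 65.94, while 4·14.53 = 58.12 ≤ 65.94

Final: 5 servers


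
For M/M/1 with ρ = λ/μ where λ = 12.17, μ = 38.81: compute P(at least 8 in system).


ρ = 12.17/38.81 = 0.3136
P(N ≥ n) = ρ^n = 0.3136^8 = 0.00009349

Final: 0.00009349


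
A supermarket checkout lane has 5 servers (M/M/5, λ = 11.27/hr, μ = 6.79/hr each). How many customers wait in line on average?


a = λ/μ = 1.6598; ρ = a/5 = 0.3320
P₀ = 0.189655
Lq = P₀·a^c·ρ / (c!·(1−ρ)²) = 0.189655·12.59710·0.3320/(120·0.44628)
= 0.01481

Final: 0.01481


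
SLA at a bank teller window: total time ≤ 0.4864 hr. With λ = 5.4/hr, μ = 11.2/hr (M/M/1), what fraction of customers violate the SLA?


W ~ Exponential(μ−λ) for M/M/1.
μ − λ = 11.2 − 5.4 = 5.8000
P(W > t) = e^{−(μ−λ)t} = e^{−2.8211} = 0.059539

Final: 0.059539


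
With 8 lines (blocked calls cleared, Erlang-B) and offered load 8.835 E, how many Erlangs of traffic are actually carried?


B(8,8.835) = 0.280602 (Erlang-B)
Carried load = a(1 − B) = 8.835·(1 − 0.280602) = 8.835·0.719398 = 6.3559 E

Final: 6.3559 Erlangs


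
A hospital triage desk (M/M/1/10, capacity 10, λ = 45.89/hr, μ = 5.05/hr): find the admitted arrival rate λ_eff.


ρ = 9.0871; P_K = (1−ρ)ρ^10/(1−ρ^11) = 0.889954
λ_eff = λ(1 − P_K) = 45.89·(1 − 0.889954) = 45.89·0.110046 = 5.0500 /hr

Final: 5.0500 /hr


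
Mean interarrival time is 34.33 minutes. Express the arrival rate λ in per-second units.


λ = 1/(interarrival time) in consistent units.
1 second = 0.0166667 min, so λ = 0.0166667/34.33 = 0.0004855 per second

Final: 0.0004855 /sec


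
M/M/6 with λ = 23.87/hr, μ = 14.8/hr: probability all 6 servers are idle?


a = λ/μ = 23.87/14.8 = 1.6128; ρ = a/c = 0.2688
Σ_{k=0}^{5} a^k/k! (terms k=0..5) = 1.00000 + 1.61284 + 1.30062 + 0.69923 + 0.28194 + 0.09094 = 4.98557
Tail: a^6/(6!(1−ρ)) = 17.60128/(720·0.7312) = 0.03343
P₀ = 1/(4.98557 + 0.03343) = 1/5.01901 = 0.199243

Final: 0.199243


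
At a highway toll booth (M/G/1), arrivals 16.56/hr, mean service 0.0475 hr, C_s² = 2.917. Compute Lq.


ρ = λ·E[S] = 16.56·0.0475 = 0.7866
Lq = ρ²(1+C_s²)/(2(1−ρ)) = 0.6187·(1+2.917)/(2·0.2134)
= 0.6187·3.9170/0.4268 = 5.67854

Final: 5.67854


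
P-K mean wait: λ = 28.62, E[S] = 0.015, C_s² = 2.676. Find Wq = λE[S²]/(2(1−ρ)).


ρ = λ·E[S] = 28.62·0.015 = 0.4293
E[S²] = E[S]²(1+C_s²) = 0.015²·(1+2.676) = 0.0008271
Wq = λ·E[S²]/(2(1−ρ)) = 28.62·0.0008271/(2·0.5707) = 0.02074 hr

Final: 0.02074 hr


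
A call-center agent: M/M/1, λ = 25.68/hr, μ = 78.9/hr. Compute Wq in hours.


ρ = 25.68/78.9 = 0.3255
Wq = ρ/(μ−λ) = 0.3255/(78.9 − 25.68) = 0.3255/53.22 = 0.006116 hr

Final: 0.006116 hr


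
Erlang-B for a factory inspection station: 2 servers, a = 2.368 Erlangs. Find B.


B(c,a) = (a^c/c!) / Σ_{k=0}^{c} a^k/k!
a^2/2! = 2.803712
Σ terms (k=0..2): 1.00000 + 2.36800 + 2.80371 = 6.171712
B = 2.803712/6.171712 = 0.454284

Final: 0.454284


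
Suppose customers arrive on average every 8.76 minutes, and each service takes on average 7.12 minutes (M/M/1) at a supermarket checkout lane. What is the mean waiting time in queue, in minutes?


λ = 60/8.76 = 6.8493 /hr
μ = 60/7.12 = 8.4270 /hr
ρ = λ/μ = 6.8493/8.4270 = 0.8128
Wq = ρ/(μ−λ) = 0.8128/(8.4270−6.8493) = 0.51519 hr
In minutes: 0.51519·60 = 30.911 min

Final: 30.911 min


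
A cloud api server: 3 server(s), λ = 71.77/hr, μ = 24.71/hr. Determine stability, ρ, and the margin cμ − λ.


Total capacity cμ = 3·24.71 = 74.13/hr
ρ = λ/(cμ) = 71.77/74.13 = 0.9682
Stable ⇔ ρ < 1: YES
Spare capacity = cμ − λ = 74.13 − 71.77 = 2.36/hr

Final: ρ = 0.9682; stable; margin = 2.36/hr


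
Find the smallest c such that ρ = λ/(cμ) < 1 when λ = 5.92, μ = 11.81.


Stability requires cμ > λ ⇔ c > λ/μ.
λ/μ = 5.92/11.81 = 0.5013
Minimum integer c = ⌊0.5013⌋ + 1 = 1
Check: 1·11.81 = 11.81 > 5.92, while 0·11.81 = 0.00 ≤ 5.92

Final: 1 servers


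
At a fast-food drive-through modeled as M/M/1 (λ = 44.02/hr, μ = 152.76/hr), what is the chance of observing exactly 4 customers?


ρ = 44.02/152.76 = 0.2882
P_n = (1−ρ)·ρ^n = (1 − 0.2882)·0.2882^4 = 0.7118·0.006895 = 0.004908

Final: 0.004908


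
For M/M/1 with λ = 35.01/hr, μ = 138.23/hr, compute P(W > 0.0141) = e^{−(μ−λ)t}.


W ~ Exponential(μ−λ) for M/M/1.
μ − λ = 138.23 − 35.01 = 103.2200
P(W > t) = e^{−(μ−λ)t} = e^{−1.4554} = 0.233307

Final: 0.233307


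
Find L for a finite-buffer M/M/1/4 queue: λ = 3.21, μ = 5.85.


ρ = 3.21/5.85 = 0.5487
L = ρ[1 − (K+1)ρ^K + Kρ^(K+1)] / [(1−ρ)(1−ρ^(K+1))]
Numerator: 0.5487·(1 − 5·0.090656 + 4·0.049745) = 0.409178
Denominator: (0.4513)·(0.950255) = 0.428833
L = 0.409178/0.428833 = 0.9542

Final: 0.9542


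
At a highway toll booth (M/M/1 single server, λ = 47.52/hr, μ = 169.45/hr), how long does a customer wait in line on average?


ρ = 47.52/169.45 = 0.2804
Wq = ρ/(μ−λ) = 0.2804/(169.45 − 47.52) = 0.2804/121.93 = 0.002300 hr

Final: 0.002300 hr


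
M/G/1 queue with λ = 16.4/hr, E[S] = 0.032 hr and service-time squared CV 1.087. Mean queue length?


ρ = λ·E[S] = 16.4·0.032 = 0.5248
Lq = ρ²(1+C_s²)/(2(1−ρ)) = 0.2754·(1+1.087)/(2·0.4752)
= 0.2754·2.0870/0.9504 = 0.60479

Final: 0.60479


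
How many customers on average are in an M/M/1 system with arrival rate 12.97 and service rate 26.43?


ρ = λ/μ = 12.97/26.43 = 0.4907
L = ρ/(1−ρ) = 0.4907/(1 − 0.4907) = 0.4907/0.5093 = 0.9636

Final: 0.9636


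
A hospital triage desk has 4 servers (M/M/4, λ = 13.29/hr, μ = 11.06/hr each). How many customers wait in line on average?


a = λ/μ = 1.2016; ρ = a/4 = 0.3004
P₀ = 0.299677
Lq = P₀·a^c·ρ / (c!·(1−ρ)²) = 0.299677·2.08487·0.3004/(24·0.48943)
= 0.01598

Final: 0.01598


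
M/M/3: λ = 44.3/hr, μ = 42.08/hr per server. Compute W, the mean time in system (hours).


a = 1.0528; ρ = 0.3509; P₀ = 0.344056
Lq = P₀·a^c·ρ/(c!(1−ρ)²) = 0.05573
Wq = Lq/λ = 0.05573/44.3 = 0.001258 hr
W = Wq + 1/μ = 0.001258 + 0.02376 = 0.02502 hr

Final: 0.02502 hr


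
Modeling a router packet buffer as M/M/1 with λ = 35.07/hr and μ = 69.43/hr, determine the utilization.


ρ = λ/μ = 35.07/69.43 = 0.5051

Final: 0.5051


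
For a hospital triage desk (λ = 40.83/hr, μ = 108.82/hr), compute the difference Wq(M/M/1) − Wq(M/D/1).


ρ = 40.83/108.82 = 0.3752
Wq(M/M/1) = ρ/(μ−λ) = 0.3752/67.99 = 0.005519 hr
Wq(M/D/1) = ρ/(2(μ−λ)) = 0.002759 hr
Savings = 0.005519 − 0.002759 = 0.002759 hr

Final: 0.002759 hr


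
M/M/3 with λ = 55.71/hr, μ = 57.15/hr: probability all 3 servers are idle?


a = λ/μ = 55.71/57.15 = 0.9748; ρ = a/c = 0.3249
Σ_{k=0}^{2} a^k/k! (terms k=0..2) = 1.00000 + 0.97480 + 0.47512 = 2.44992
Tail: a^3/(3!(1−ρ)) = 0.92630/(6·0.6751) = 0.22869
P₀ = 1/(2.44992 + 0.22869) = 1/2.67862 = 0.373327

Final: 0.373327


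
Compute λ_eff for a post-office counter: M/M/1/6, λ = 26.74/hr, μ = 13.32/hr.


ρ = 2.0075; P_K = (1−ρ)ρ^6/(1−ρ^7) = 0.505719
λ_eff = λ(1 − P_K) = 26.74·(1 − 0.505719) = 26.74·0.494281 = 13.2171 /hr

Final: 13.2171 /hr


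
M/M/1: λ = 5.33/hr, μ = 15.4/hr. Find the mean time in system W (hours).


W = 1/(μ−λ) = 1/(15.4 − 5.33) = 1/10.07 = 0.09930 hr

Final: 0.09930 hr


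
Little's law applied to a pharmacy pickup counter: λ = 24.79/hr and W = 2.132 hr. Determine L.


L = λW = 24.79·2.132 = 52.8523

Final: 52.8523


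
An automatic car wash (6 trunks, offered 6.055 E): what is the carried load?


B(6,6.055) = 0.268772 (Erlang-B)
Carried load = a(1 − B) = 6.055·(1 − 0.268772) = 6.055·0.731228 = 4.4276 E

Final: 4.4276 Erlangs


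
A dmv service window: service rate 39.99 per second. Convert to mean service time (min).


Mean service time = 1/μ = 1/39.99 second = 0.02501 second
In minutes: 0.02501 × 0.0166667 = 0.0004168 min

Final: 0.0004168 min


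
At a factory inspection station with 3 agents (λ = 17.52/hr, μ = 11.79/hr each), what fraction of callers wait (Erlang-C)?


a = λ/μ = 1.4860; ρ = a/3 = 0.4953
P₀ = 0.213958 (from M/M/c formula)
C(c,a) = [a^c/(c!(1−ρ))]·P₀ = [3.28141/(6·0.5047)]·0.213958
= 1.08369·0.213958 = 0.231865

Final: 0.231865


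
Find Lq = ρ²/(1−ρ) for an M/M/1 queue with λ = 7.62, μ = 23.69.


ρ = 7.62/23.69 = 0.3217
Lq = ρ²/(1−ρ) = 0.1035/0.6783 = 0.1525

Final: 0.1525


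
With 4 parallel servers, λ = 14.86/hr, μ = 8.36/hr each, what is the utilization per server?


ρ = λ/(cμ) = 14.86/(4·8.36) = 14.86/33.44 = 0.4444

Final: 0.4444


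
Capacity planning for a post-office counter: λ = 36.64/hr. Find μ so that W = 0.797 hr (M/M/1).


W = 1/(μ−λ) ⇒ μ − λ = 1/W = 1/0.797 = 1.2547
μ = λ + 1/W = 36.64 + 1.2547 = 37.8947 per hr

Final: 37.8947 /hr


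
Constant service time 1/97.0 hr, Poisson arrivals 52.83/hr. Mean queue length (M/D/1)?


ρ = 52.83/97.0 = 0.5446
M/D/1: Lq = ρ²/(2(1−ρ)) = 0.2966/(2·0.4554) = 0.32571

Final: 0.32571


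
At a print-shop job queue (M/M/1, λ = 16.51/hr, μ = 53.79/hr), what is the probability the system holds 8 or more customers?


ρ = 16.51/53.79 = 0.3069
P(N ≥ n) = ρ^n = 0.3069^8 = 0.00007877

Final: 0.00007877


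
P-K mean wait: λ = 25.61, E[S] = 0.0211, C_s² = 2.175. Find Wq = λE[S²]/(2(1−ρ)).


ρ = λ·E[S] = 25.61·0.0211 = 0.5404
E[S²] = E[S]²(1+C_s²) = 0.0211²·(1+2.175) = 0.001414
Wq = λ·E[S²]/(2(1−ρ)) = 25.61·0.001414/(2·0.4596) = 0.03938 hr

Final: 0.03938 hr


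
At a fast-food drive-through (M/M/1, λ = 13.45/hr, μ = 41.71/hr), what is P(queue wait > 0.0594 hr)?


ρ = 13.45/41.71 = 0.3225
P(Wq > t) = ρ·e^{−(μ−λ)t} = 0.3225·e^{−1.6786}
= 0.3225·0.186627 = 0.060181

Final: 0.060181


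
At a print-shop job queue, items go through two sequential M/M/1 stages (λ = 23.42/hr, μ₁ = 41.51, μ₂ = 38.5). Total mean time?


Each node sees arrival rate λ = 23.42/hr (tandem ⇒ throughput preserved).
W₁ = 1/(μ₁−λ) = 1/(41.51−23.42) = 0.05528 hr
W₂ = 1/(μ₂−λ) = 1/(38.5−23.42) = 0.06631 hr
W_total = W₁ + W₂ = 0.05528 + 0.06631 = 0.12159 hr

Final: 0.12159 hr


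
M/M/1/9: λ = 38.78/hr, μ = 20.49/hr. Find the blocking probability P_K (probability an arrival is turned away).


ρ = λ/μ = 38.78/20.49 = 1.8926
P_K = (1−ρ)ρ^K/(1−ρ^(K+1)) = (-0.8926·311.596533)/(1 − 589.737118)
= -278.140585/-588.737118 = 0.472436

Final: 0.472436


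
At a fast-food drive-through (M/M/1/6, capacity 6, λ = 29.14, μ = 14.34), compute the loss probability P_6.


ρ = λ/μ = 29.14/14.34 = 2.0321
P_K = (1−ρ)ρ^K/(1−ρ^(K+1)) = (-1.0321·70.411302)/(1 − 143.081266)
= -72.669963/-142.081266 = 0.511468

Final: 0.511468


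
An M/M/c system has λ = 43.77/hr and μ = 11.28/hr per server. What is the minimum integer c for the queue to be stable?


Stability requires cμ > λ ⇔ c > λ/μ.
λ/μ = 43.77/11.28 = 3.8803
Minimum integer c = ⌊3.8803⌋ + 1 = 4
Check: 4·11.28 = 45.12 > 43.77, while 3·11.28 = 33.84 ≤ 43.77

Final: 4 servers


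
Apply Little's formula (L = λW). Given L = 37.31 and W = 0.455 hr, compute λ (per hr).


λ = L/W = 37.31/0.455 = 82.0000 /hr

Final: 82.0000 /hr


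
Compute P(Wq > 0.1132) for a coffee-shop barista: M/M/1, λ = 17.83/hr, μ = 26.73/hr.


ρ = 17.83/26.73 = 0.6670
P(Wq > t) = ρ·e^{−(μ−λ)t} = 0.6670·e^{−1.0075}
= 0.6670·0.365138 = 0.243562

Final: 0.243562


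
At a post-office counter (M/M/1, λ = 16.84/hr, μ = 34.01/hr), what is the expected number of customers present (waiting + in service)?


ρ = λ/μ = 16.84/34.01 = 0.4951
L = ρ/(1−ρ) = 0.4951/(1 − 0.4951) = 0.4951/0.5049 = 0.9808

Final: 0.9808


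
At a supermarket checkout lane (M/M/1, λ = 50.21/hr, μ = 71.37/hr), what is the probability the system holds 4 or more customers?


ρ = 50.21/71.37 = 0.7035
P(N ≥ n) = ρ^n = 0.7035^4 = 0.244962

Final: 0.244962


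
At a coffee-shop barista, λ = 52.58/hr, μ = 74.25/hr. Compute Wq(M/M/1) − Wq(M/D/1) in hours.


ρ = 52.58/74.25 = 0.7081
Wq(M/M/1) = ρ/(μ−λ) = 0.7081/21.67 = 0.03268 hr
Wq(M/D/1) = ρ/(2(μ−λ)) = 0.01634 hr
Savings = 0.03268 − 0.01634 = 0.01634 hr

Final: 0.01634 hr


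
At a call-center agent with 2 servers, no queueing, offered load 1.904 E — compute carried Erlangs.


B(2,1.904) = 0.384303 (Erlang-B)
Carried load = a(1 − B) = 1.904·(1 − 0.384303) = 1.904·0.615697 = 1.1723 E

Final: 1.1723 Erlangs


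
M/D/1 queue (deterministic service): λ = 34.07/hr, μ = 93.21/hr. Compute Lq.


ρ = 34.07/93.21 = 0.3655
M/D/1: Lq = ρ²/(2(1−ρ)) = 0.1336/(2·0.6345) = 0.10529

Final: 0.10529


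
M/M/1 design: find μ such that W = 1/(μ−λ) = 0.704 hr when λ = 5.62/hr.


W = 1/(μ−λ) ⇒ μ − λ = 1/W = 1/0.704 = 1.4205
μ = λ + 1/W = 5.62 + 1.4205 = 7.0405 per hr

Final: 7.0405 /hr


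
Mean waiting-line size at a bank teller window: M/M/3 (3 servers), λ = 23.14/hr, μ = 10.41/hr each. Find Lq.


a = λ/μ = 2.2229; ρ = a/3 = 0.7410
P₀ = 0.078370
Lq = P₀·a^c·ρ / (c!·(1−ρ)²) = 0.078370·10.98343·0.7410/(6·0.06710)
= 1.58407

Final: 1.58407


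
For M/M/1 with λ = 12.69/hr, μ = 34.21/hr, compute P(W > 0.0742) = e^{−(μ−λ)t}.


W ~ Exponential(μ−λ) for M/M/1.
μ − λ = 34.21 − 12.69 = 21.5200
P(W > t) = e^{−(μ−λ)t} = e^{−1.5968} = 0.202547

Final: 0.202547


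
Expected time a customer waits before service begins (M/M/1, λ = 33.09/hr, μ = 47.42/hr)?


ρ = 33.09/47.42 = 0.6978
Wq = ρ/(μ−λ) = 0.6978/(47.42 − 33.09) = 0.6978/14.33 = 0.04870 hr

Final: 0.04870 hr


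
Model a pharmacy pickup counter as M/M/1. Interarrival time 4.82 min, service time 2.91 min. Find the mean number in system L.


λ = 60/4.82 = 12.4481 /hr
μ = 60/2.91 = 20.6186 /hr
ρ = λ/μ = 12.4481/20.6186 = 0.6037
L = ρ/(1−ρ) = 0.6037/0.3963 = 1.5236

Final: 1.5236


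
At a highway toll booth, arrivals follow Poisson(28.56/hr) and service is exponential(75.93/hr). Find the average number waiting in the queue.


ρ = 28.56/75.93 = 0.3761
Lq = ρ²/(1−ρ) = 0.1415/0.6239 = 0.2268

Final: 0.2268


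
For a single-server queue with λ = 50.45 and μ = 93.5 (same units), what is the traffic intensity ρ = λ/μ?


ρ = λ/μ = 50.45/93.5 = 0.5396

Final: 0.5396


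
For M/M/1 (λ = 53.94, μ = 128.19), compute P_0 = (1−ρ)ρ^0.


ρ = 53.94/128.19 = 0.4208
P_n = (1−ρ)·ρ^n = (1 − 0.4208)·0.4208^0 = 0.5792·1.000000 = 0.579218

Final: 0.579218


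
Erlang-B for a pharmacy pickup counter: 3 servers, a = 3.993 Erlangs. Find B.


B(c,a) = (a^c/c!) / Σ_{k=0}^{c} a^k/k!
a^3/3! = 10.610765
Σ terms (k=0..3): 1.00000 + 3.99300 + 7.97202 + 10.61076 = 23.575789
B = 10.610765/23.575789 = 0.450070

Final: 0.450070


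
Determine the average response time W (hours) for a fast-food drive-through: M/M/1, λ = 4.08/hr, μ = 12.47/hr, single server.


W = 1/(μ−λ) = 1/(12.47 − 4.08) = 1/8.39 = 0.1192 hr

Final: 0.1192 hr


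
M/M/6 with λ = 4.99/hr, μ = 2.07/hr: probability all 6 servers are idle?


a = λ/μ = 4.99/2.07 = 2.4106; ρ = a/c = 0.4018
Σ_{k=0}^{5} a^k/k! (terms k=0..5) = 1.00000 + 2.41063 + 2.90556 + 2.33474 + 1.40705 + 0.67837 = 10.73636
Tail: a^6/(6!(1−ρ)) = 196.23714/(720·0.5982) = 0.45560
P₀ = 1/(10.73636 + 0.45560) = 1/11.19196 = 0.089350

Final: 0.089350


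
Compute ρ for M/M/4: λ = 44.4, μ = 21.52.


ρ = λ/(cμ) = 44.4/(4·21.52) = 44.4/86.08 = 0.5158

Final: 0.5158


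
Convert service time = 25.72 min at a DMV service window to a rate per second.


μ = 1/(service time) in consistent units.
1 second = 0.0166667 min, so μ = 0.0166667/25.72 = 0.0006480 per second

Final: 0.0006480 /sec


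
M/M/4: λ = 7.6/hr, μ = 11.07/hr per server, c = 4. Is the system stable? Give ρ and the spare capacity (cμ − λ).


Total capacity cμ = 4·11.07 = 44.28/hr
ρ = λ/(cμ) = 7.6/44.28 = 0.1716
Stable ⇔ ρ < 1: YES
Spare capacity = cμ − λ = 44.28 − 7.6 = 36.68/hr

Final: ρ = 0.1716; stable; margin = 36.68/hr


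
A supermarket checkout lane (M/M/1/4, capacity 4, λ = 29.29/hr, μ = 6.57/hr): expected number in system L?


ρ = 29.29/6.57 = 4.4581
L = ρ[1 − (K+1)ρ^K + Kρ^(K+1)] / [(1−ρ)(1−ρ^(K+1))]
Numerator: 4.4581·(1 − 5·395.017202 + 4·1761.043204) = 22603.172373
Denominator: (-3.4581)·(-1760.043204) = 6086.481215
L = 22603.172373/6086.481215 = 3.7137

Final: 3.7137


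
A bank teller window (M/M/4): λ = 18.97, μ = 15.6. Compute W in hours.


a = 1.2160; ρ = 0.3040; P₀ = 0.295335
Lq = P₀·a^c·ρ/(c!(1−ρ)²) = 0.01689
Wq = Lq/λ = 0.01689/18.97 = 0.0008902 hr
W = Wq + 1/μ = 0.0008902 + 0.06410 = 0.06499 hr

Final: 0.06499 hr


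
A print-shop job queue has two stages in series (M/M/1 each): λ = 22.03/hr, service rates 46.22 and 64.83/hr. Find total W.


Each node sees arrival rate λ = 22.03/hr (tandem ⇒ throughput preserved).
W₁ = 1/(μ₁−λ) = 1/(46.22−22.03) = 0.04134 hr
W₂ = 1/(μ₂−λ) = 1/(64.83−22.03) = 0.02336 hr
W_total = W₁ + W₂ = 0.04134 + 0.02336 = 0.06470 hr

Final: 0.06470 hr


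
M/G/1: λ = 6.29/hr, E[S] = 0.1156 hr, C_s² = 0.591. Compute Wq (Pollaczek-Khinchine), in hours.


ρ = λ·E[S] = 6.29·0.1156 = 0.7271
E[S²] = E[S]²(1+C_s²) = 0.1156²·(1+0.591) = 0.021261
Wq = λ·E[S²]/(2(1−ρ)) = 6.29·0.021261/(2·0.2729) = 0.24504 hr

Final: 0.24504 hr


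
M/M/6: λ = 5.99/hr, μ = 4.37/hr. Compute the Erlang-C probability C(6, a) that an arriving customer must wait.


a = λ/μ = 1.3707; ρ = a/6 = 0.2285
P₀ = 0.253891 (from M/M/c formula)
C(c,a) = [a^c/(c!(1−ρ))]·P₀ = [6.63242/(720·0.7715)]·0.253891
= 0.01194·0.253891 = 0.003031

Final: 0.003031


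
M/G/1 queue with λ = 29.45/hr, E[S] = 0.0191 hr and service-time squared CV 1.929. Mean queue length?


ρ = λ·E[S] = 29.45·0.0191 = 0.5625
Lq = ρ²(1+C_s²)/(2(1−ρ)) = 0.3164·(1+1.929)/(2·0.4375)
= 0.3164·2.9290/0.8750 = 1.05912

Final: 1.05912


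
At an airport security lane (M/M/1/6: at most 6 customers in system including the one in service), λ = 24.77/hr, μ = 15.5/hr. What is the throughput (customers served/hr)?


ρ = 1.5981; P_K = (1−ρ)ρ^6/(1−ρ^7) = 0.388852
λ_eff = λ(1 − P_K) = 24.77·(1 − 0.388852) = 24.77·0.611148 = 15.1381 /hr

Final: 15.1381 /hr


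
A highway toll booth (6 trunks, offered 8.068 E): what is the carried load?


B(6,8.068) = 0.393438 (Erlang-B)
Carried load = a(1 − B) = 8.068·(1 − 0.393438) = 8.068·0.606562 = 4.8937 E

Final: 4.8937 Erlangs


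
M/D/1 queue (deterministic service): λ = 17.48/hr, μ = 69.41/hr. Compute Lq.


ρ = 17.48/69.41 = 0.2518
M/D/1: Lq = ρ²/(2(1−ρ)) = 0.06342/(2·0.7482) = 0.04239

Final: 0.04239


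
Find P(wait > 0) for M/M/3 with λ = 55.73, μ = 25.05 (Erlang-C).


a = λ/μ = 2.2248; ρ = a/3 = 0.7416
P₀ = 0.078117 (from M/M/c formula)
C(c,a) = [a^c/(c!(1−ρ))]·P₀ = [11.01144/(6·0.2584)]·0.078117
= 7.10187·0.078117 = 0.554774

Final: 0.554774


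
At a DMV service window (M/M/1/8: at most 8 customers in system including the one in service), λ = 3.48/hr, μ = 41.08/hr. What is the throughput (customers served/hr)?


ρ = 0.08471; P_K = (1−ρ)ρ^8/(1−ρ^9) = 0.000000002427
λ_eff = λ(1 − P_K) = 3.48·(1 − 0.000000002427) = 3.48·1.000000 = 3.4800 /hr

Final: 3.4800 /hr


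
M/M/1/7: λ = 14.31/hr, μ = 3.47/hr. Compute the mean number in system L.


ρ = 14.31/3.47 = 4.1239
L = ρ[1 − (K+1)ρ^K + Kρ^(K+1)] / [(1−ρ)(1−ρ^(K+1))]
Numerator: 4.1239·(1 − 8·20284.817875 + 7·83652.952099) = 1745626.677667
Denominator: (-3.1239)·(-83651.952099) = 261321.948345
L = 1745626.677667/261321.948345 = 6.6800

Final: 6.6800


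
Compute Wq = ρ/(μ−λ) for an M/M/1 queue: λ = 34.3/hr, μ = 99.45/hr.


ρ = 34.3/99.45 = 0.3449
Wq = ρ/(μ−λ) = 0.3449/(99.45 − 34.3) = 0.3449/65.15 = 0.005294 hr

Final: 0.005294 hr


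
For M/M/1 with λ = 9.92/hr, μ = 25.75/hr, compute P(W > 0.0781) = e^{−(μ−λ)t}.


W ~ Exponential(μ−λ) for M/M/1.
μ − λ = 25.75 − 9.92 = 15.8300
P(W > t) = e^{−(μ−λ)t} = e^{−1.2363} = 0.290450

Final: 0.290450


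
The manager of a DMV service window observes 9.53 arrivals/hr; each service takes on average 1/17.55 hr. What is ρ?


ρ = λ/μ = 9.53/17.55 = 0.5430

Final: 0.5430


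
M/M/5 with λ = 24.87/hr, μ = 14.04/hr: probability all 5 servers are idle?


a = λ/μ = 24.87/14.04 = 1.7714; ρ = a/c = 0.3543
Σ_{k=0}^{4} a^k/k! (terms k=0..4) = 1.00000 + 1.77137 + 1.56887 + 0.92635 + 0.41023 = 5.67681
Tail: a^5/(5!(1−ρ)) = 17.43988/(120·0.6457) = 0.22507
P₀ = 1/(5.67681 + 0.22507) = 1/5.90188 = 0.169437

Final: 0.169437


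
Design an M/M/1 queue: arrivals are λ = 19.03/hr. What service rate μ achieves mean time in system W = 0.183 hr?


W = 1/(μ−λ) ⇒ μ − λ = 1/W = 1/0.183 = 5.4645
μ = λ + 1/W = 19.03 + 5.4645 = 24.4945 per hr

Final: 24.4945 /hr


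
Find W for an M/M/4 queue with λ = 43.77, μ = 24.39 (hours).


a = 1.7946; ρ = 0.4486; P₀ = 0.162550
Lq = P₀·a^c·ρ/(c!(1−ρ)²) = 0.10368
Wq = Lq/λ = 0.10368/43.77 = 0.002369 hr
W = Wq + 1/μ = 0.002369 + 0.04100 = 0.04337 hr

Final: 0.04337 hr


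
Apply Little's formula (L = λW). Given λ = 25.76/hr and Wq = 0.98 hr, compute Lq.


Lq = λWq = 25.76·0.98 = 25.2448

Final: 25.2448


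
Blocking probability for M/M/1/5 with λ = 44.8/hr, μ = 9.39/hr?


ρ = λ/μ = 44.8/9.39 = 4.7710
P_K = (1−ρ)ρ^K/(1−ρ^(K+1)) = (-3.7710·2472.077653)/(1 − 11794.364094)
= -9322.286441/-11793.364094 = 0.790469

Final: 0.790469


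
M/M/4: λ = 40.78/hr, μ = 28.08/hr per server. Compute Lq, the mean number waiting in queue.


a = λ/μ = 1.4523; ρ = a/4 = 0.3631
P₀ = 0.232108
Lq = P₀·a^c·ρ / (c!·(1−ρ)²) = 0.232108·4.44837·0.3631/(24·0.40568)
= 0.03850

Final: 0.03850


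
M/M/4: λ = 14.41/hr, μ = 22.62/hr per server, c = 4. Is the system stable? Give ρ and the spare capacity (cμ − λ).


Total capacity cμ = 4·22.62 = 90.48/hr
ρ = λ/(cμ) = 14.41/90.48 = 0.1593
Stable ⇔ ρ < 1: YES
Spare capacity = cμ − λ = 90.48 − 14.41 = 76.07/hr

Final: ρ = 0.1593; stable; margin = 76.07/hr
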